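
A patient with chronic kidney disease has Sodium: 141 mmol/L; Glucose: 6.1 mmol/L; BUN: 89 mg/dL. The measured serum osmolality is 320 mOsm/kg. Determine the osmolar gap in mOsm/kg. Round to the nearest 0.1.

0.1 mOsm/kg

Calculated osmolality = 2·Na + glucose + BUN/2.8
= 2·141 + 6.1 + 89/2.8
= 282 + 6.10 + 31.79
= 319.89 mOsm/kg ≈ 319.9 mOsm/kg
Osmolar gap = measured − calculated = 320 − 319.9 = 0.1 mOsm/kg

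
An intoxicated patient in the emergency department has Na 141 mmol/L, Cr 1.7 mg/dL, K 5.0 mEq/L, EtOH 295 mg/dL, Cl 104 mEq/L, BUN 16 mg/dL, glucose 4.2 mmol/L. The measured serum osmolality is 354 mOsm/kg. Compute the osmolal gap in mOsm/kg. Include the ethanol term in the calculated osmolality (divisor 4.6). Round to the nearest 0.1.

Calculated osmolality = 2·Na + glucose + BUN/2.8 + ethanol/4.6
= 2·141 + 4.2 + 16/2.8 + 295/4.6
= 282 + 4.20 + 5.71 + 64.13
= 356.04 mOsm/kg ≈ 356.0 mOsm/kg
Osmolar gap = measured − calculated = 354 − 356.0 = -2.0 mOsm/kg

-2.0 mOsm/kg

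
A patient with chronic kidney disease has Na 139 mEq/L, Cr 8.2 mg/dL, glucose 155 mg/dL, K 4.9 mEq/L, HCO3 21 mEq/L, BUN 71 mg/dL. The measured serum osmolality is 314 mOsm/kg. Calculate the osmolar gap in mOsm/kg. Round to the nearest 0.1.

2.0 mOsm/kg

Calculated osmolality = 2·Na + glucose/18 + BUN/2.8
= 2·139 + 155/18 + 71/2.8
= 278 + 8.61 + 25.36
= 311.97 mOsm/kg ≈ 312.0 mOsm/kg
Osmolar gap = measured − calculated = 314 − 312.0 = 2.0 mOsm/kg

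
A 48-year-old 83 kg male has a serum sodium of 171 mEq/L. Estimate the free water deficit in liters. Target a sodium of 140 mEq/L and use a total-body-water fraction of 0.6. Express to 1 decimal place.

TBW = 0.6 · 83 = 49.8 L
Free water deficit = TBW · (Na/140 − 1)
= 49.8 · (171/140 − 1)
= 49.8 · 0.2214
= 11.03 L

11.0 L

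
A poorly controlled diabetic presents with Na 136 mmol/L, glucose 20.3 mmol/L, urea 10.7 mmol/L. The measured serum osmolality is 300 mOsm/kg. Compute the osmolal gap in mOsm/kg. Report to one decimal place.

Calculated osmolality = 2·Na + glucose + urea
= 2·136 + 20.3 + 10.7
= 272 + 20.30 + 10.70
= 303 mOsm/kg ≈ 303.0 mOsm/kg
Osmolar gap = measured − calculated = 300 − 303.0 = -3.0 mOsm/kg

-3.0 mOsm/kg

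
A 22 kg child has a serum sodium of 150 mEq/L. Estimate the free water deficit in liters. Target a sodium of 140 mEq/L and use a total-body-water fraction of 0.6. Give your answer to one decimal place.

0.9 L

TBW = 0.6 · 22 = 13.2 L
Free water deficit = TBW · (Na/140 − 1)
= 13.2 · (150/140 − 1)
= 13.2 · 0.0714
= 0.94 L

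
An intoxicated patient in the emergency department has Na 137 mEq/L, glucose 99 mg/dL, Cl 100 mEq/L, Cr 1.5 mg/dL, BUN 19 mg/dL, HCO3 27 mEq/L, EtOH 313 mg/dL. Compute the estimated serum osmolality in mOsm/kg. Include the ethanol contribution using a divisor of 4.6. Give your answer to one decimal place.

Calculated osmolality = 2·Na + glucose/18 + BUN/2.8 + ethanol/4.6
= 2·137 + 99/18 + 19/2.8 + 313/4.6
= 274 + 5.50 + 6.79 + 68.04
= 354.33 mOsm/kg

354.3 mOsm/kg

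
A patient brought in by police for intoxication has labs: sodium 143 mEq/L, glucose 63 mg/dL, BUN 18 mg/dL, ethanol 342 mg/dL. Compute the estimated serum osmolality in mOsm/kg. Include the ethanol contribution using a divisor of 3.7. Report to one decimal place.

Calculated osmolality = 2·Na + glucose/18 + BUN/2.8 + ethanol/3.7
= 2·143 + 63/18 + 18/2.8 + 342/3.7
= 286 + 3.50 + 6.43 + 92.43
= 388.36 mOsm/kg

388.4 mOsm/kg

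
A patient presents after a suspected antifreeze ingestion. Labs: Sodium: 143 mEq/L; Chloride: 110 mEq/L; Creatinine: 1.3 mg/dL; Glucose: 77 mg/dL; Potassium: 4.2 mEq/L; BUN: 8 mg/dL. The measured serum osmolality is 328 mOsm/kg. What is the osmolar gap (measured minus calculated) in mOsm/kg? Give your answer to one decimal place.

Calculated osmolality = 2·Na + glucose/18 + BUN/2.8
= 2·143 + 77/18 + 8/2.8
= 286 + 4.28 + 2.86
= 293.14 mOsm/kg ≈ 293.1 mOsm/kg
Osmolar gap = measured − calculated = 328 − 293.1 = 34.9 mOsm/kg

34.9 mOsm/kg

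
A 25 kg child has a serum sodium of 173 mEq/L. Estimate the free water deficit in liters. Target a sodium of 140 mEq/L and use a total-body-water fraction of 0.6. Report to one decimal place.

3.5 L

TBW = 0.6 · 25 = 15 L
Free water deficit = TBW · (Na/140 − 1)
= 15 · (173/140 − 1)
= 15 · 0.2357
= 3.54 L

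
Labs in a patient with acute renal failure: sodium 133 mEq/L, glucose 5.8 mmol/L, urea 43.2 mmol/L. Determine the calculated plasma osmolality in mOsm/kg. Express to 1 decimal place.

315.0 mOsm/kg

Calculated osmolality = 2·Na + glucose + urea
= 2·133 + 5.8 + 43.2
= 266 + 5.80 + 43.20
= 315 mOsm/kg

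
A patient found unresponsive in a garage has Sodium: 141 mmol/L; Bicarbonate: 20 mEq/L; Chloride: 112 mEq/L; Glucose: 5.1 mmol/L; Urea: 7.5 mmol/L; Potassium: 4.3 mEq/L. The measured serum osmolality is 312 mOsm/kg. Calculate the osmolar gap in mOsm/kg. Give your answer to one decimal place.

Calculated osmolality = 2·Na + glucose + urea
= 2·141 + 5.1 + 7.5
= 282 + 5.10 + 7.50
= 294.6 mOsm/kg ≈ 294.6 mOsm/kg
Osmolar gap = measured − calculated = 312 − 294.6 = 17.4 mOsm/kg

17.4 mOsm/kg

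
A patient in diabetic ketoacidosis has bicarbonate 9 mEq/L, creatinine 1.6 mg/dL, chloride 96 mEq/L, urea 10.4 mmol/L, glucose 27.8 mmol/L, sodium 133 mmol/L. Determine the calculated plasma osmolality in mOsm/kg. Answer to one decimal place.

304.2 mOsm/kg

Calculated osmolality = 2·Na + glucose + urea
= 2·133 + 27.8 + 10.4
= 266 + 27.80 + 10.40
= 304.2 mOsm/kg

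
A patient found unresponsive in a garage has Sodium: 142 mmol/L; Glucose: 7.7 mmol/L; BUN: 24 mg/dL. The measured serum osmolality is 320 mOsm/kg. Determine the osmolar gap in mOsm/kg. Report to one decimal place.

19.7 mOsm/kg

Calculated osmolality = 2·Na + glucose + BUN/2.8
= 2·142 + 7.7 + 24/2.8
= 284 + 7.70 + 8.57
= 300.27 mOsm/kg ≈ 300.3 mOsm/kg
Osmolar gap = measured − calculated = 320 − 300.3 = 19.7 mOsm/kg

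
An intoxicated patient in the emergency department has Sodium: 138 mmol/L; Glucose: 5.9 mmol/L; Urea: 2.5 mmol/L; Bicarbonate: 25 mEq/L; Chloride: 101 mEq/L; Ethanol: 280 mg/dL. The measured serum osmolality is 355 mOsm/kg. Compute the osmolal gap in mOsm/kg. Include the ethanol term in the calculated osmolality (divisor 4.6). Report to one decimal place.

9.7 mOsm/kg

Calculated osmolality = 2·Na + glucose + urea + ethanol/4.6
= 2·138 + 5.9 + 2.5 + 280/4.6
= 276 + 5.90 + 2.50 + 60.87
= 345.27 mOsm/kg ≈ 345.3 mOsm/kg
Osmolar gap = measured − calculated = 355 − 345.3 = 9.7 mOsm/kg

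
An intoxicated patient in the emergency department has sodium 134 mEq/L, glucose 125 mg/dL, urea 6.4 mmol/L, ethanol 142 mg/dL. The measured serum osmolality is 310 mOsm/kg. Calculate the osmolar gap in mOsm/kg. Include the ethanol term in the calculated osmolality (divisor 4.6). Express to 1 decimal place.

Calculated osmolality = 2·Na + glucose/18 + urea + ethanol/4.6
= 2·134 + 125/18 + 6.4 + 142/4.6
= 268 + 6.94 + 6.40 + 30.87
= 312.21 mOsm/kg ≈ 312.2 mOsm/kg
Osmolar gap = measured − calculated = 310 − 312.2 = -2.2 mOsm/kg

-2.2 mOsm/kg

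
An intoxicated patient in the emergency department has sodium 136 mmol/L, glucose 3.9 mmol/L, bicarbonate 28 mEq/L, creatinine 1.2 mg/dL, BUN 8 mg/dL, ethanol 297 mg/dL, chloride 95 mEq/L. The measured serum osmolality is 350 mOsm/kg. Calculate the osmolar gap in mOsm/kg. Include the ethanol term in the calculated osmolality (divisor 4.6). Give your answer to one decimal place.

6.7 mOsm/kg

Calculated osmolality = 2·Na + glucose + BUN/2.8 + ethanol/4.6
= 2·136 + 3.9 + 8/2.8 + 297/4.6
= 272 + 3.90 + 2.86 + 64.57
= 343.33 mOsm/kg ≈ 343.3 mOsm/kg
Osmolar gap = measured − calculated = 350 − 343.3 = 6.7 mOsm/kg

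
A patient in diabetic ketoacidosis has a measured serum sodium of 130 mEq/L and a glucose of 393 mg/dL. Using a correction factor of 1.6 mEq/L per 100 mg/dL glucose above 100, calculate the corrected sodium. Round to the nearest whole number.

Corrected Na = measured Na + 1.6 · (glucose − 100)/100
= 130 + 1.6 · (393 − 100)/100
= 130 + 4.7
= 134.7 mEq/L

135 mEq/L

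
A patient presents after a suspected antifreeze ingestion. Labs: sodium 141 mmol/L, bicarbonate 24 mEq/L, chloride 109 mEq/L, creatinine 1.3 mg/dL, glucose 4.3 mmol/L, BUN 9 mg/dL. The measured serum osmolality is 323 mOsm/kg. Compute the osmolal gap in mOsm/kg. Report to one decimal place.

33.5 mOsm/kg

Calculated osmolality = 2·Na + glucose + BUN/2.8
= 2·141 + 4.3 + 9/2.8
= 282 + 4.30 + 3.21
= 289.51 mOsm/kg ≈ 289.5 mOsm/kg
Osmolar gap = measured − calculated = 323 − 289.5 = 33.5 mOsm/kg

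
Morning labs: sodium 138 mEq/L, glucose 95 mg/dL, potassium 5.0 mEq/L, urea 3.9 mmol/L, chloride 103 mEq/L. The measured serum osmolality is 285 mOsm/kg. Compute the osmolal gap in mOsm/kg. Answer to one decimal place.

Calculated osmolality = 2·Na + glucose/18 + urea
= 2·138 + 95/18 + 3.9
= 276 + 5.28 + 3.90
= 285.18 mOsm/kg ≈ 285.2 mOsm/kg
Osmolar gap = measured − calculated = 285 − 285.2 = -0.2 mOsm/kg

-0.2 mOsm/kg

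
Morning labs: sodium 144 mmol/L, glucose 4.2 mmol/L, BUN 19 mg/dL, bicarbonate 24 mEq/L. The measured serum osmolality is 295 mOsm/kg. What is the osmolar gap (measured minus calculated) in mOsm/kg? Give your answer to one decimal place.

-4.0 mOsm/kg

Calculated osmolality = 2·Na + glucose + BUN/2.8
= 2·144 + 4.2 + 19/2.8
= 288 + 4.20 + 6.79
= 298.99 mOsm/kg ≈ 299.0 mOsm/kg
Osmolar gap = measured − calculated = 295 − 299.0 = -4.0 mOsm/kg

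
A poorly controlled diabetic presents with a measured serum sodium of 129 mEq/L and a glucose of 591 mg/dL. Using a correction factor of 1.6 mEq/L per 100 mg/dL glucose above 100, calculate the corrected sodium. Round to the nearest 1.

Corrected Na = measured Na + 1.6 · (glucose − 100)/100
= 129 + 1.6 · (591 − 100)/100
= 129 + 7.9
= 136.9 mEq/L

137 mEq/L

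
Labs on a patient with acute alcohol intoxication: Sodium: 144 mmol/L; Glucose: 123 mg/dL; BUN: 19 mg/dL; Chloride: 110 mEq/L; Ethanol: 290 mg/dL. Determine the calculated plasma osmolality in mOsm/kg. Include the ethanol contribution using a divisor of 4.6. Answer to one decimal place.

364.7 mOsm/kg

Calculated osmolality = 2·Na + glucose/18 + BUN/2.8 + ethanol/4.6
= 2·144 + 123/18 + 19/2.8 + 290/4.6
= 288 + 6.83 + 6.79 + 63.04
= 364.66 mOsm/kg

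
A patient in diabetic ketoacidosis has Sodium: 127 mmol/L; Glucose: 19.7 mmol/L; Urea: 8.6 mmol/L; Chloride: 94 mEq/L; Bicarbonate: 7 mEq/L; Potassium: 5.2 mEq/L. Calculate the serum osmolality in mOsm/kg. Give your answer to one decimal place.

282.3 mOsm/kg

Calculated osmolality = 2·Na + glucose + urea
= 2·127 + 19.7 + 8.6
= 254 + 19.70 + 8.60
= 282.3 mOsm/kg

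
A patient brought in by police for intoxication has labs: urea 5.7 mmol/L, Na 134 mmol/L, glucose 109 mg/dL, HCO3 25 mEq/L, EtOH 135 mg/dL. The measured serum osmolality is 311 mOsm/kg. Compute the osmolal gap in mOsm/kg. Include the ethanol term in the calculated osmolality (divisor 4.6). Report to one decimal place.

1.9 mOsm/kg

Calculated osmolality = 2·Na + glucose/18 + urea + ethanol/4.6
= 2·134 + 109/18 + 5.7 + 135/4.6
= 268 + 6.06 + 5.70 + 29.35
= 309.11 mOsm/kg ≈ 309.1 mOsm/kg
Osmolar gap = measured − calculated = 311 − 309.1 = 1.9 mOsm/kg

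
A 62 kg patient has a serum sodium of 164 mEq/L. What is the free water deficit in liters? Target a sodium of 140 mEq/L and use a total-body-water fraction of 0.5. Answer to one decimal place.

TBW = 0.5 · 62 = 31 L
Free water deficit = TBW · (Na/140 − 1)
= 31 · (164/140 − 1)
= 31 · 0.1714
= 5.31 L

5.3 L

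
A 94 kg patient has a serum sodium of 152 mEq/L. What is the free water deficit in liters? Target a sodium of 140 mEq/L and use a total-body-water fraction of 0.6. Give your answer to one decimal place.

4.8 L

TBW = 0.6 · 94 = 56.4 L
Free water deficit = TBW · (Na/140 − 1)
= 56.4 · (152/140 − 1)
= 56.4 · 0.0857
= 4.83 L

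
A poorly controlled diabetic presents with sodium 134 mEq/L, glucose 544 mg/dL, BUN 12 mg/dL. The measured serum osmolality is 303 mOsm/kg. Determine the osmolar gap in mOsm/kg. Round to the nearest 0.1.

Calculated osmolality = 2·Na + glucose/18 + BUN/2.8
= 2·134 + 544/18 + 12/2.8
= 268 + 30.22 + 4.29
= 302.51 mOsm/kg ≈ 302.5 mOsm/kg
Osmolar gap = measured − calculated = 303 − 302.5 = 0.5 mOsm/kg

0.5 mOsm/kg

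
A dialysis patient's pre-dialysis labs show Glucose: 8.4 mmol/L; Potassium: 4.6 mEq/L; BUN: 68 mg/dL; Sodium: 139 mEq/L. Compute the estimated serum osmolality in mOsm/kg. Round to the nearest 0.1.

310.7 mOsm/kg

Calculated osmolality = 2·Na + glucose + BUN/2.8
= 2·139 + 8.4 + 68/2.8
= 278 + 8.40 + 24.29
= 310.69 mOsm/kg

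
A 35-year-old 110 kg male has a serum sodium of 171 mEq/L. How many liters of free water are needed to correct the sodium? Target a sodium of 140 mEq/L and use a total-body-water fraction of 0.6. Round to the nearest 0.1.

14.6 L

TBW = 0.6 · 110 = 66 L
Free water deficit = TBW · (Na/140 − 1)
= 66 · (171/140 − 1)
= 66 · 0.2214
= 14.61 L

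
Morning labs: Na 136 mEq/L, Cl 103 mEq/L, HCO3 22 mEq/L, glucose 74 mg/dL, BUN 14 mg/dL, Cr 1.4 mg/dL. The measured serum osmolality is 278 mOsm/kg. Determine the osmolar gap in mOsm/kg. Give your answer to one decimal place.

Calculated osmolality = 2·Na + glucose/18 + BUN/2.8
= 2·136 + 74/18 + 14/2.8
= 272 + 4.11 + 5
= 281.11 mOsm/kg ≈ 281.1 mOsm/kg
Osmolar gap = measured − calculated = 278 − 281.1 = -3.1 mOsm/kg

-3.1 mOsm/kg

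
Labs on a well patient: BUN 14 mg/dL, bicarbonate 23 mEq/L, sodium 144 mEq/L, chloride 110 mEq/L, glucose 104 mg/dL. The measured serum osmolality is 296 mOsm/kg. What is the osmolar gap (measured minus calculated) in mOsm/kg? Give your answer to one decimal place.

-2.8 mOsm/kg

Calculated osmolality = 2·Na + glucose/18 + BUN/2.8
= 2·144 + 104/18 + 14/2.8
= 288 + 5.78 + 5
= 298.78 mOsm/kg ≈ 298.8 mOsm/kg
Osmolar gap = measured − calculated = 296 − 298.8 = -2.8 mOsm/kg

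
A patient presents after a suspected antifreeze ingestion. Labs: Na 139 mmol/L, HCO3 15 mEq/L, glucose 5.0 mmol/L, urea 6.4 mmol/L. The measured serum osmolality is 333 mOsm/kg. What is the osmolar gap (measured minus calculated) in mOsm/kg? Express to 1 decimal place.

Calculated osmolality = 2·Na + glucose + urea
= 2·139 + 5 + 6.4
= 278 + 5 + 6.40
= 289.4 mOsm/kg ≈ 289.4 mOsm/kg
Osmolar gap = measured − calculated = 333 − 289.4 = 43.6 mOsm/kg

43.6 mOsm/kg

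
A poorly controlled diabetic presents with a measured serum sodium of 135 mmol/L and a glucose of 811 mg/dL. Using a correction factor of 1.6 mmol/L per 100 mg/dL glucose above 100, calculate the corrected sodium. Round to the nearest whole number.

Corrected Na = measured Na + 1.6 · (glucose − 100)/100
= 135 + 1.6 · (811 − 100)/100
= 135 + 11.4
= 146.4 mmol/L

146 mmol/L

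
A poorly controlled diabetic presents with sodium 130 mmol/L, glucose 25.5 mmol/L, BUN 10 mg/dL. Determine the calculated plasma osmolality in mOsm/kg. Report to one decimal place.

289.1 mOsm/kg

Calculated osmolality = 2·Na + glucose + BUN/2.8
= 2·130 + 25.5 + 10/2.8
= 260 + 25.50 + 3.57
= 289.07 mOsm/kg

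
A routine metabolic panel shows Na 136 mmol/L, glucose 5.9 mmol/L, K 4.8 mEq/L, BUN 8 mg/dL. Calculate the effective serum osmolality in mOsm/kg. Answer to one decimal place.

Effective osmolality excludes urea (freely permeant across cell membranes):
2·Na + glucose
= 2·136 + 5.9
= 272 + 5.9
= 277.9 mOsm/kg

277.9 mOsm/kg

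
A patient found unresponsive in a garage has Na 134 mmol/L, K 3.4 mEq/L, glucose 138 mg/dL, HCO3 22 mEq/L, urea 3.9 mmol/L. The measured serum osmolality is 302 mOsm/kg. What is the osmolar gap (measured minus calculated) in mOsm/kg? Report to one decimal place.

22.4 mOsm/kg

Calculated osmolality = 2·Na + glucose/18 + urea
= 2·134 + 138/18 + 3.9
= 268 + 7.67 + 3.90
= 279.57 mOsm/kg ≈ 279.6 mOsm/kg
Osmolar gap = measured − calculated = 302 − 279.6 = 22.4 mOsm/kg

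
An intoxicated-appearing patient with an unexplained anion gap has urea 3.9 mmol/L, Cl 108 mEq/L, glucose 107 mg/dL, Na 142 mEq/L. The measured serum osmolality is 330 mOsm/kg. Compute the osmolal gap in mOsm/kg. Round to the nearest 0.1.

36.2 mOsm/kg

Calculated osmolality = 2·Na + glucose/18 + urea
= 2·142 + 107/18 + 3.9
= 284 + 5.94 + 3.90
= 293.84 mOsm/kg ≈ 293.8 mOsm/kg
Osmolar gap = measured − calculated = 330 − 293.8 = 36.2 mOsm/kg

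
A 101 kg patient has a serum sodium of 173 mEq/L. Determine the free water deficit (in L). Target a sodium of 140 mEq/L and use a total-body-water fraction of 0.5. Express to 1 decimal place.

TBW = 0.5 · 101 = 50.5 L
Free water deficit = TBW · (Na/140 − 1)
= 50.5 · (173/140 − 1)
= 50.5 · 0.2357
= 11.9 L

11.9 L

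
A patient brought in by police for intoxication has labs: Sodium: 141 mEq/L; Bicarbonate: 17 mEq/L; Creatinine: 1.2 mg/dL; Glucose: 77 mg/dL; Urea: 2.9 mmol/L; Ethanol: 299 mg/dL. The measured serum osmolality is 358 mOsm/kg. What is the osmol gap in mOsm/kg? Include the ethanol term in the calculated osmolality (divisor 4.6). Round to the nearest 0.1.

3.8 mOsm/kg

Calculated osmolality = 2·Na + glucose/18 + urea + ethanol/4.6
= 2·141 + 77/18 + 2.9 + 299/4.6
= 282 + 4.28 + 2.90 + 65
= 354.18 mOsm/kg ≈ 354.2 mOsm/kg
Osmolar gap = measured − calculated = 358 − 354.2 = 3.8 mOsm/kg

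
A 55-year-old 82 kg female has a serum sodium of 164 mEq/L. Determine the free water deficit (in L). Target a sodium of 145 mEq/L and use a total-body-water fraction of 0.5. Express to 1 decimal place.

TBW = 0.5 · 82 = 41 L
Free water deficit = TBW · (Na/145 − 1)
= 41 · (164/145 − 1)
= 41 · 0.131
= 5.37 L

5.4 L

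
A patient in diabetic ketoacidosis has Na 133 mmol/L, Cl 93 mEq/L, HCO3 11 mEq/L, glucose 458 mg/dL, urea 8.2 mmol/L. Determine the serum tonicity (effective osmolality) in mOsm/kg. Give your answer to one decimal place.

Effective osmolality excludes urea (freely permeant across cell membranes):
2·Na + glucose/18
= 2·133 + 458/18
= 266 + 25.44
= 291.44 mOsm/kg

291.4 mOsm/kg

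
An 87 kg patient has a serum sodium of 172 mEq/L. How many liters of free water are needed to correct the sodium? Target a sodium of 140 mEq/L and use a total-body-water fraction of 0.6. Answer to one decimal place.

TBW = 0.6 · 87 = 52.2 L
Free water deficit = TBW · (Na/140 − 1)
= 52.2 · (172/140 − 1)
= 52.2 · 0.2286
= 11.93 L

11.9 L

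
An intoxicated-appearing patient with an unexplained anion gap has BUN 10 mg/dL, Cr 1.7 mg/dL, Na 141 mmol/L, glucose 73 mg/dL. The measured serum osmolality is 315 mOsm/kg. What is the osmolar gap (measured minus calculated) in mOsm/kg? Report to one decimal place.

25.4 mOsm/kg

Calculated osmolality = 2·Na + glucose/18 + BUN/2.8
= 2·141 + 73/18 + 10/2.8
= 282 + 4.06 + 3.57
= 289.63 mOsm/kg ≈ 289.6 mOsm/kg
Osmolar gap = measured − calculated = 315 − 289.6 = 25.4 mOsm/kg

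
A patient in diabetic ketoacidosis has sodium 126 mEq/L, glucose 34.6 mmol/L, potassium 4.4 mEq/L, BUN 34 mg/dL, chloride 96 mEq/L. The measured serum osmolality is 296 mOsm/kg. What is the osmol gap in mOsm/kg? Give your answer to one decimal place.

-2.7 mOsm/kg

Calculated osmolality = 2·Na + glucose + BUN/2.8
= 2·126 + 34.6 + 34/2.8
= 252 + 34.60 + 12.14
= 298.74 mOsm/kg ≈ 298.7 mOsm/kg
Osmolar gap = measured − calculated = 296 − 298.7 = -2.7 mOsm/kg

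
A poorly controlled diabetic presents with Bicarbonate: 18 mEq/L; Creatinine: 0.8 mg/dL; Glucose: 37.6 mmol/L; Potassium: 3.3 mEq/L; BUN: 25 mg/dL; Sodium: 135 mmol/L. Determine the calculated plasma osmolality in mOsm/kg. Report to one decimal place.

Calculated osmolality = 2·Na + glucose + BUN/2.8
= 2·135 + 37.6 + 25/2.8
= 270 + 37.60 + 8.93
= 316.53 mOsm/kg

316.5 mOsm/kg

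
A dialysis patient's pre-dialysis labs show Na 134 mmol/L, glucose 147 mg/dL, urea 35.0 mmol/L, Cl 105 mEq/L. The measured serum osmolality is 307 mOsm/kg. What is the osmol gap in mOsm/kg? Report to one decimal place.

Calculated osmolality = 2·Na + glucose/18 + urea
= 2·134 + 147/18 + 35
= 268 + 8.17 + 35
= 311.17 mOsm/kg ≈ 311.2 mOsm/kg
Osmolar gap = measured − calculated = 307 − 311.2 = -4.2 mOsm/kg

-4.2 mOsm/kg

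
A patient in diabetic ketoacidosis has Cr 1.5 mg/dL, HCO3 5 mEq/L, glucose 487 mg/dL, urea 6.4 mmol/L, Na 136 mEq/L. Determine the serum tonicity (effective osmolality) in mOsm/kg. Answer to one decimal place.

Effective osmolality excludes urea (freely permeant across cell membranes):
2·Na + glucose/18
= 2·136 + 487/18
= 272 + 27.06
= 299.06 mOsm/kg

299.1 mOsm/kg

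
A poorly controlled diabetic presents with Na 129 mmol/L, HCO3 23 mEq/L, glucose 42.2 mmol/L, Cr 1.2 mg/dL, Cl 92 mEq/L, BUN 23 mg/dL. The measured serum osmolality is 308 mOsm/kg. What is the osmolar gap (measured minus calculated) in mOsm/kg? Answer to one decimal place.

-0.4 mOsm/kg

Calculated osmolality = 2·Na + glucose + BUN/2.8
= 2·129 + 42.2 + 23/2.8
= 258 + 42.20 + 8.21
= 308.41 mOsm/kg ≈ 308.4 mOsm/kg
Osmolar gap = measured − calculated = 308 − 308.4 = -0.4 mOsm/kg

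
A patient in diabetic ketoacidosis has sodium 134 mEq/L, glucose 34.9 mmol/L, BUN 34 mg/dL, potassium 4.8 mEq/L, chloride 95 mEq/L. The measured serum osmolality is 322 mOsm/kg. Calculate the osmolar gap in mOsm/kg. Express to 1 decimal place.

7.0 mOsm/kg

Calculated osmolality = 2·Na + glucose + BUN/2.8
= 2·134 + 34.9 + 34/2.8
= 268 + 34.90 + 12.14
= 315.04 mOsm/kg ≈ 315.0 mOsm/kg
Osmolar gap = measured − calculated = 322 − 315.0 = 7.0 mOsm/kg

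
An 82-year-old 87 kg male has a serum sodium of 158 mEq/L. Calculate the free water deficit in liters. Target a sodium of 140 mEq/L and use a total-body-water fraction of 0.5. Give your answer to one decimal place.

5.6 L

TBW = 0.5 · 87 = 43.5 L
Free water deficit = TBW · (Na/140 − 1)
= 43.5 · (158/140 − 1)
= 43.5 · 0.1286
= 5.59 L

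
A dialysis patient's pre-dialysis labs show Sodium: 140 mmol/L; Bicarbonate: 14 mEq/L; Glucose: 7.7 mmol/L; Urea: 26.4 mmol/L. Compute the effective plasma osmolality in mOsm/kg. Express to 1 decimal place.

Effective osmolality excludes urea (freely permeant across cell membranes):
2·Na + glucose
= 2·140 + 7.7
= 280 + 7.7
= 287.7 mOsm/kg

287.7 mOsm/kg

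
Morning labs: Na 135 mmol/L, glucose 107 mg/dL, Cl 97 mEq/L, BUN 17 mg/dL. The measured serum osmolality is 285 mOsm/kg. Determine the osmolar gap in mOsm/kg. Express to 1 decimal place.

3.0 mOsm/kg

Calculated osmolality = 2·Na + glucose/18 + BUN/2.8
= 2·135 + 107/18 + 17/2.8
= 270 + 5.94 + 6.07
= 282.01 mOsm/kg ≈ 282.0 mOsm/kg
Osmolar gap = measured − calculated = 285 − 282.0 = 3.0 mOsm/kg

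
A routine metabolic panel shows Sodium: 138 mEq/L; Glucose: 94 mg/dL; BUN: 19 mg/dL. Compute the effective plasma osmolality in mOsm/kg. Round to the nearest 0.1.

Effective osmolality excludes urea (freely permeant across cell membranes):
2·Na + glucose/18
= 2·138 + 94/18
= 276 + 5.22
= 281.22 mOsm/kg

281.2 mOsm/kg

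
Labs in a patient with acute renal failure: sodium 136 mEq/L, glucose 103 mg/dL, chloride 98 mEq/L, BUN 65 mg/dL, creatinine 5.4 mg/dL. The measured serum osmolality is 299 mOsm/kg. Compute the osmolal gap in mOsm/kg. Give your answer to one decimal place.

-1.9 mOsm/kg

Calculated osmolality = 2·Na + glucose/18 + BUN/2.8
= 2·136 + 103/18 + 65/2.8
= 272 + 5.72 + 23.21
= 300.93 mOsm/kg ≈ 300.9 mOsm/kg
Osmolar gap = measured − calculated = 299 − 300.9 = -1.9 mOsm/kg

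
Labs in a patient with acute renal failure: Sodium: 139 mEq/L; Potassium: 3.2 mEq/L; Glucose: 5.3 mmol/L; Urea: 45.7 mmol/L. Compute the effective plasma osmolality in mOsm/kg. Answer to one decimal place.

Effective osmolality excludes urea (freely permeant across cell membranes):
2·Na + glucose
= 2·139 + 5.3
= 278 + 5.3
= 283.3 mOsm/kg

283.3 mOsm/kg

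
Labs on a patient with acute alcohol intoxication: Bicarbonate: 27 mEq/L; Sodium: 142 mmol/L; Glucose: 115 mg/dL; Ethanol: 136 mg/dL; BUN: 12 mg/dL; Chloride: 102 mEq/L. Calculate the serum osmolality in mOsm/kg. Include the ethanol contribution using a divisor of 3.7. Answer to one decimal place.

331.4 mOsm/kg

Calculated osmolality = 2·Na + glucose/18 + BUN/2.8 + ethanol/3.7
= 2·142 + 115/18 + 12/2.8 + 136/3.7
= 284 + 6.39 + 4.29 + 36.76
= 331.44 mOsm/kg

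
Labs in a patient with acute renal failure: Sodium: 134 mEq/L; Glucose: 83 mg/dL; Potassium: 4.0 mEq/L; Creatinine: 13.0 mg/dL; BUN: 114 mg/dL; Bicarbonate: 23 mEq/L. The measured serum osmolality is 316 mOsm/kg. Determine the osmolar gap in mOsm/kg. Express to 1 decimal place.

2.7 mOsm/kg

Calculated osmolality = 2·Na + glucose/18 + BUN/2.8
= 2·134 + 83/18 + 114/2.8
= 268 + 4.61 + 40.71
= 313.32 mOsm/kg ≈ 313.3 mOsm/kg
Osmolar gap = measured − calculated = 316 − 313.3 = 2.7 mOsm/kg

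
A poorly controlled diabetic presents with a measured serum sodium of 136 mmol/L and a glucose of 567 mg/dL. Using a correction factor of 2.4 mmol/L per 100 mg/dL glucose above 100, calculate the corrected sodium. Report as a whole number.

147 mmol/L

Corrected Na = measured Na + 2.4 · (glucose − 100)/100
= 136 + 2.4 · (567 − 100)/100
= 136 + 11.2
= 147.2 mmol/L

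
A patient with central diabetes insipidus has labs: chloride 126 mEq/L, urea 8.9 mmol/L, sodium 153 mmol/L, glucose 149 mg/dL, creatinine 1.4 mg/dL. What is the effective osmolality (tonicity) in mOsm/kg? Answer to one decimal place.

Effective osmolality excludes urea (freely permeant across cell membranes):
2·Na + glucose/18
= 2·153 + 149/18
= 306 + 8.28
= 314.28 mOsm/kg

314.3 mOsm/kg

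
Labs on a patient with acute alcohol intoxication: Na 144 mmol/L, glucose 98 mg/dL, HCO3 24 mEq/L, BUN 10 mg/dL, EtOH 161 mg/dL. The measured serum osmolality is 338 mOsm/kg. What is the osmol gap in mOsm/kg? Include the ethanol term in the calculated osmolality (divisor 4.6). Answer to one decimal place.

6.0 mOsm/kg

Calculated osmolality = 2·Na + glucose/18 + BUN/2.8 + ethanol/4.6
= 2·144 + 98/18 + 10/2.8 + 161/4.6
= 288 + 5.44 + 3.57 + 35
= 332.01 mOsm/kg ≈ 332.0 mOsm/kg
Osmolar gap = measured − calculated = 338 − 332.0 = 6.0 mOsm/kg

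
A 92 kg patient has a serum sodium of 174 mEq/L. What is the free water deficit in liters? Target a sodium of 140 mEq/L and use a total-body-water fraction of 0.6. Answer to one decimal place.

TBW = 0.6 · 92 = 55.2 L
Free water deficit = TBW · (Na/140 − 1)
= 55.2 · (174/140 − 1)
= 55.2 · 0.2429
= 13.41 L

13.4 L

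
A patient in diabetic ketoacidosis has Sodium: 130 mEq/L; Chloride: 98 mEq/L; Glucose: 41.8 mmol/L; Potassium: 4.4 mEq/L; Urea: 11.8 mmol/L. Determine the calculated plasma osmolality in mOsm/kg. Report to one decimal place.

Calculated osmolality = 2·Na + glucose + urea
= 2·130 + 41.8 + 11.8
= 260 + 41.80 + 11.80
= 313.6 mOsm/kg

313.6 mOsm/kg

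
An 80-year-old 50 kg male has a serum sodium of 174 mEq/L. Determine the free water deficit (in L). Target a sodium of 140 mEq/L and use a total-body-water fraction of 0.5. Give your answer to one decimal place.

6.1 L

TBW = 0.5 · 50 = 25 L
Free water deficit = TBW · (Na/140 − 1)
= 25 · (174/140 − 1)
= 25 · 0.2429
= 6.07 L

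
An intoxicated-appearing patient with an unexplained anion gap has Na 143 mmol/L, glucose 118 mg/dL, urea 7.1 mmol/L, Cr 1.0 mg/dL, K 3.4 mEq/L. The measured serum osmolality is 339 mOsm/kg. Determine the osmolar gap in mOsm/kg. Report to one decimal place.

39.3 mOsm/kg

Calculated osmolality = 2·Na + glucose/18 + urea
= 2·143 + 118/18 + 7.1
= 286 + 6.56 + 7.10
= 299.66 mOsm/kg ≈ 299.7 mOsm/kg
Osmolar gap = measured − calculated = 339 − 299.7 = 39.3 mOsm/kg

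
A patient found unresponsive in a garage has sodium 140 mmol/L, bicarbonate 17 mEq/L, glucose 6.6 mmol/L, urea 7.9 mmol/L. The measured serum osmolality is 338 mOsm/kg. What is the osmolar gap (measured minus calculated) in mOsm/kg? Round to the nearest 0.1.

Calculated osmolality = 2·Na + glucose + urea
= 2·140 + 6.6 + 7.9
= 280 + 6.60 + 7.90
= 294.5 mOsm/kg ≈ 294.5 mOsm/kg
Osmolar gap = measured − calculated = 338 − 294.5 = 43.5 mOsm/kg

43.5 mOsm/kg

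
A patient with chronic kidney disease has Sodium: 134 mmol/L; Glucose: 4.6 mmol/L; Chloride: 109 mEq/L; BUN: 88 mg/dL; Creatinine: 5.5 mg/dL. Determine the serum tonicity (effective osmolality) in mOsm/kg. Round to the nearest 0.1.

Effective osmolality excludes urea (freely permeant across cell membranes):
2·Na + glucose
= 2·134 + 4.6
= 268 + 4.6
= 272.6 mOsm/kg

272.6 mOsm/kg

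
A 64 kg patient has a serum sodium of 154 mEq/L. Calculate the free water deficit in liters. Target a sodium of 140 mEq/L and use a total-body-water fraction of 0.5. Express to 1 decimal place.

TBW = 0.5 · 64 = 32 L
Free water deficit = TBW · (Na/140 − 1)
= 32 · (154/140 − 1)
= 32 · 0.1
= 3.2 L

3.2 L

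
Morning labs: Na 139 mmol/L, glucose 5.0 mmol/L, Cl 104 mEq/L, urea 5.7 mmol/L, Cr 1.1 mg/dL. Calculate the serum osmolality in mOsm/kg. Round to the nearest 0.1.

288.7 mOsm/kg

Calculated osmolality = 2·Na + glucose + urea
= 2·139 + 5 + 5.7
= 278 + 5 + 5.70
= 288.7 mOsm/kg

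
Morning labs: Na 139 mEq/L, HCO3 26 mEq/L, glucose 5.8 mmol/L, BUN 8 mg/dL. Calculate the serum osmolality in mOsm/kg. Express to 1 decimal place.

Calculated osmolality = 2·Na + glucose + BUN/2.8
= 2·139 + 5.8 + 8/2.8
= 278 + 5.80 + 2.86
= 286.66 mOsm/kg

286.7 mOsm/kg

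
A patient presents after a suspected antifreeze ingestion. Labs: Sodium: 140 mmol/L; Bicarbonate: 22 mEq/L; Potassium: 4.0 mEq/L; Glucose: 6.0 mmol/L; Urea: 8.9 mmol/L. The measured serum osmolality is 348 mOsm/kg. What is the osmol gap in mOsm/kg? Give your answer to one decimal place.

Calculated osmolality = 2·Na + glucose + urea
= 2·140 + 6 + 8.9
= 280 + 6 + 8.90
= 294.9 mOsm/kg ≈ 294.9 mOsm/kg
Osmolar gap = measured − calculated = 348 − 294.9 = 53.1 mOsm/kg

53.1 mOsm/kg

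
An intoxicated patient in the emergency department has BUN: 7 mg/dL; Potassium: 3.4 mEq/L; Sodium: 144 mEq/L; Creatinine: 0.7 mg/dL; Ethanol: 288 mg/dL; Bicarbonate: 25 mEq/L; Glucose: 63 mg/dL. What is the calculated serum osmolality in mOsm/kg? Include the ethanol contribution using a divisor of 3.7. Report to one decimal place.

Calculated osmolality = 2·Na + glucose/18 + BUN/2.8 + ethanol/3.7
= 2·144 + 63/18 + 7/2.8 + 288/3.7
= 288 + 3.50 + 2.50 + 77.84
= 371.84 mOsm/kg

371.8 mOsm/kg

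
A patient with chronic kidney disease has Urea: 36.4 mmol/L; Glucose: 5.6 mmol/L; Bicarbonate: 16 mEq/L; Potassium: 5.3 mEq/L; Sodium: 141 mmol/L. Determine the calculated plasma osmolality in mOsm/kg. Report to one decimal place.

Calculated osmolality = 2·Na + glucose + urea
= 2·141 + 5.6 + 36.4
= 282 + 5.60 + 36.40
= 324 mOsm/kg

324.0 mOsm/kg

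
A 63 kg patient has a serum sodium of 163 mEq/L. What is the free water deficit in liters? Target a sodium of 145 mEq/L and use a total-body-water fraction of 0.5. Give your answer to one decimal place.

3.9 L

TBW = 0.5 · 63 = 31.5 L
Free water deficit = TBW · (Na/145 − 1)
= 31.5 · (163/145 − 1)
= 31.5 · 0.1241
= 3.91 L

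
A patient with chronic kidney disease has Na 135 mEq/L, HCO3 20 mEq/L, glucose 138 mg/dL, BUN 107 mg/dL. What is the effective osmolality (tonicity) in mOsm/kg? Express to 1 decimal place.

277.7 mOsm/kg

Effective osmolality excludes urea (freely permeant across cell membranes):
2·Na + glucose/18
= 2·135 + 138/18
= 270 + 7.67
= 277.67 mOsm/kg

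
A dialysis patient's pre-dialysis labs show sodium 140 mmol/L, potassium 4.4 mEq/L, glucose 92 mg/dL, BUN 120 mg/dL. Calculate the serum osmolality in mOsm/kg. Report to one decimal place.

Calculated osmolality = 2·Na + glucose/18 + BUN/2.8
= 2·140 + 92/18 + 120/2.8
= 280 + 5.11 + 42.86
= 327.97 mOsm/kg

328.0 mOsm/kg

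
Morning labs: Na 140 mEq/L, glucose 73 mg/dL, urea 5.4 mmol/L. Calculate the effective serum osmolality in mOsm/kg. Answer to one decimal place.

284.1 mOsm/kg

Effective osmolality excludes urea (freely permeant across cell membranes):
2·Na + glucose/18
= 2·140 + 73/18
= 280 + 4.06
= 284.06 mOsm/kg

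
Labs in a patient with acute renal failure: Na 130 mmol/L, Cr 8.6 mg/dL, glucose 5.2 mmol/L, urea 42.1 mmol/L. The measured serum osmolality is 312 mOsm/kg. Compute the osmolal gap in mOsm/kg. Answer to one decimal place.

Calculated osmolality = 2·Na + glucose + urea
= 2·130 + 5.2 + 42.1
= 260 + 5.20 + 42.10
= 307.3 mOsm/kg ≈ 307.3 mOsm/kg
Osmolar gap = measured − calculated = 312 − 307.3 = 4.7 mOsm/kg

4.7 mOsm/kg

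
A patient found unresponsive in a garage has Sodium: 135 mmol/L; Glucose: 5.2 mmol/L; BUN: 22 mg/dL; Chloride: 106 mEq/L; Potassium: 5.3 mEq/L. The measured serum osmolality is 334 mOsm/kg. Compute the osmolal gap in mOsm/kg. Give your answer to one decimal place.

Calculated osmolality = 2·Na + glucose + BUN/2.8
= 2·135 + 5.2 + 22/2.8
= 270 + 5.20 + 7.86
= 283.06 mOsm/kg ≈ 283.1 mOsm/kg
Osmolar gap = measured − calculated = 334 − 283.1 = 50.9 mOsm/kg

50.9 mOsm/kg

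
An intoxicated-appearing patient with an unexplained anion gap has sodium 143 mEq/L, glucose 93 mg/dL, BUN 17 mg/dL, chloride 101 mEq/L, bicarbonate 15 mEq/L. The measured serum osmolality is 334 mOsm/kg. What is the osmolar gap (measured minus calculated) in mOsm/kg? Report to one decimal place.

Calculated osmolality = 2·Na + glucose/18 + BUN/2.8
= 2·143 + 93/18 + 17/2.8
= 286 + 5.17 + 6.07
= 297.24 mOsm/kg ≈ 297.2 mOsm/kg
Osmolar gap = measured − calculated = 334 − 297.2 = 36.8 mOsm/kg

36.8 mOsm/kg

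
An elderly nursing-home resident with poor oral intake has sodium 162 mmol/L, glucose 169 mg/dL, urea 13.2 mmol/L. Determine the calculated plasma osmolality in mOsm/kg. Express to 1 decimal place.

346.6 mOsm/kg

Calculated osmolality = 2·Na + glucose/18 + urea
= 2·162 + 169/18 + 13.2
= 324 + 9.39 + 13.20
= 346.59 mOsm/kg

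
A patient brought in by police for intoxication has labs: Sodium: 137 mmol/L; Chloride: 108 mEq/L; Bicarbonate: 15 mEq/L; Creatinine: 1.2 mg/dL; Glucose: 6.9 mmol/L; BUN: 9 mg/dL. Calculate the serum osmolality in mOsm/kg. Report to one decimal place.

284.1 mOsm/kg

Calculated osmolality = 2·Na + glucose + BUN/2.8
= 2·137 + 6.9 + 9/2.8
= 274 + 6.90 + 3.21
= 284.11 mOsm/kg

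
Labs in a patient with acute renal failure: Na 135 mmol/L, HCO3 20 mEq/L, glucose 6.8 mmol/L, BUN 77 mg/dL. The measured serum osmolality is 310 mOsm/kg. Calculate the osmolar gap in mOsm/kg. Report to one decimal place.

5.7 mOsm/kg

Calculated osmolality = 2·Na + glucose + BUN/2.8
= 2·135 + 6.8 + 77/2.8
= 270 + 6.80 + 27.50
= 304.3 mOsm/kg ≈ 304.3 mOsm/kg
Osmolar gap = measured − calculated = 310 − 304.3 = 5.7 mOsm/kg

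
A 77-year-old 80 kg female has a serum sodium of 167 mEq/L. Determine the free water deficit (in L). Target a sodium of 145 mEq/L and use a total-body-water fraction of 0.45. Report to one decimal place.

TBW = 0.45 · 80 = 36 L
Free water deficit = TBW · (Na/145 − 1)
= 36 · (167/145 − 1)
= 36 · 0.1517
= 5.46 L

5.5 L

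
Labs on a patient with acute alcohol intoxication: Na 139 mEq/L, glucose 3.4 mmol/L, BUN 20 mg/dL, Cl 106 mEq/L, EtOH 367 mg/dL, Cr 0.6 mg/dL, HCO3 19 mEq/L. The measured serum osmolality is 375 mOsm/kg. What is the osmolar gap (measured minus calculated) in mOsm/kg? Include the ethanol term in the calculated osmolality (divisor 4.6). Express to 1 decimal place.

Calculated osmolality = 2·Na + glucose + BUN/2.8 + ethanol/4.6
= 2·139 + 3.4 + 20/2.8 + 367/4.6
= 278 + 3.40 + 7.14 + 79.78
= 368.32 mOsm/kg ≈ 368.3 mOsm/kg
Osmolar gap = measured − calculated = 375 − 368.3 = 6.7 mOsm/kg

6.7 mOsm/kg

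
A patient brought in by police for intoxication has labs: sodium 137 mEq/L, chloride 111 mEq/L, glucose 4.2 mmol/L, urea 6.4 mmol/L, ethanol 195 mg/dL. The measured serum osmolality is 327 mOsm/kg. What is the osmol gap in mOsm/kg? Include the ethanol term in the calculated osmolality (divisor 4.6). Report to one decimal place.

0.0 mOsm/kg

Calculated osmolality = 2·Na + glucose + urea + ethanol/4.6
= 2·137 + 4.2 + 6.4 + 195/4.6
= 274 + 4.20 + 6.40 + 42.39
= 326.99 mOsm/kg ≈ 327.0 mOsm/kg
Osmolar gap = measured − calculated = 327 − 327.0 = 0.0 mOsm/kg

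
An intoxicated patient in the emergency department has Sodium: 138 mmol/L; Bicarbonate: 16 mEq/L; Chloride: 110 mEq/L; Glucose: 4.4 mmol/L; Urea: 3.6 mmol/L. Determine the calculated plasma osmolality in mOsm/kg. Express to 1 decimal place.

Calculated osmolality = 2·Na + glucose + urea
= 2·138 + 4.4 + 3.6
= 276 + 4.40 + 3.60
= 284 mOsm/kg

284.0 mOsm/kg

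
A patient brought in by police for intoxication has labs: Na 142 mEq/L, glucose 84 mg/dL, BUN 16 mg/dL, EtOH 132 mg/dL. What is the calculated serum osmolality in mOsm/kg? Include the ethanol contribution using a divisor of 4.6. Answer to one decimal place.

Calculated osmolality = 2·Na + glucose/18 + BUN/2.8 + ethanol/4.6
= 2·142 + 84/18 + 16/2.8 + 132/4.6
= 284 + 4.67 + 5.71 + 28.70
= 323.08 mOsm/kg

323.1 mOsm/kg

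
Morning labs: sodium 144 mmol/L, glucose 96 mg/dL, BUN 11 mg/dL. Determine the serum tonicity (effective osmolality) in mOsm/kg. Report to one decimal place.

Effective osmolality excludes urea (freely permeant across cell membranes):
2·Na + glucose/18
= 2·144 + 96/18
= 288 + 5.33
= 293.33 mOsm/kg

293.3 mOsm/kg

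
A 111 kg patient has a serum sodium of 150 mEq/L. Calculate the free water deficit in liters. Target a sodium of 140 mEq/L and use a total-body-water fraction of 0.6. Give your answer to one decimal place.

4.8 L

TBW = 0.6 · 111 = 66.6 L
Free water deficit = TBW · (Na/140 − 1)
= 66.6 · (150/140 − 1)
= 66.6 · 0.0714
= 4.76 L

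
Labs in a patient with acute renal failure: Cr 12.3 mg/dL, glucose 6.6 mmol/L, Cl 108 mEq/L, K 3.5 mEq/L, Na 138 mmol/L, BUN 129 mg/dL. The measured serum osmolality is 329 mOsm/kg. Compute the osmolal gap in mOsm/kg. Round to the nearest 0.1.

Calculated osmolality = 2·Na + glucose + BUN/2.8
= 2·138 + 6.6 + 129/2.8
= 276 + 6.60 + 46.07
= 328.67 mOsm/kg ≈ 328.7 mOsm/kg
Osmolar gap = measured − calculated = 329 − 328.7 = 0.3 mOsm/kg

0.3 mOsm/kg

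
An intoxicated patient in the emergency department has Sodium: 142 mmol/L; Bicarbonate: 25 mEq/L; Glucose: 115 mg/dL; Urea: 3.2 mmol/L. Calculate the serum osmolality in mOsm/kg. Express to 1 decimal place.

293.6 mOsm/kg

Calculated osmolality = 2·Na + glucose/18 + urea
= 2·142 + 115/18 + 3.2
= 284 + 6.39 + 3.20
= 293.59 mOsm/kg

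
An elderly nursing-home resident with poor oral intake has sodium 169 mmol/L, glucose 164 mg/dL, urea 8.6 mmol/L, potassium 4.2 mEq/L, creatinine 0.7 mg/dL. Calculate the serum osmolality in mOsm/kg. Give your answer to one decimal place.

Calculated osmolality = 2·Na + glucose/18 + urea
= 2·169 + 164/18 + 8.6
= 338 + 9.11 + 8.60
= 355.71 mOsm/kg

355.7 mOsm/kg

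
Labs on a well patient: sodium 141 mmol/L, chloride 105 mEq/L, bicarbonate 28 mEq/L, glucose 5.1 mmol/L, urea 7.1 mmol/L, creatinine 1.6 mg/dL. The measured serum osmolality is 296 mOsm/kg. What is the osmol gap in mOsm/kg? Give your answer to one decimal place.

1.8 mOsm/kg

Calculated osmolality = 2·Na + glucose + urea
= 2·141 + 5.1 + 7.1
= 282 + 5.10 + 7.10
= 294.2 mOsm/kg ≈ 294.2 mOsm/kg
Osmolar gap = measured − calculated = 296 − 294.2 = 1.8 mOsm/kg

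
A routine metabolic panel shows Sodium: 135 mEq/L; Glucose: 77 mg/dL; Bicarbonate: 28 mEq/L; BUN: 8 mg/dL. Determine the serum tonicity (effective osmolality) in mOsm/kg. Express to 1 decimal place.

Effective osmolality excludes urea (freely permeant across cell membranes):
2·Na + glucose/18
= 2·135 + 77/18
= 270 + 4.28
= 274.28 mOsm/kg

274.3 mOsm/kg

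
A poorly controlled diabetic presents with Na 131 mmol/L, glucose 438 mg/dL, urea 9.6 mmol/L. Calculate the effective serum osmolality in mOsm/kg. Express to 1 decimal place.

286.3 mOsm/kg

Effective osmolality excludes urea (freely permeant across cell membranes):
2·Na + glucose/18
= 2·131 + 438/18
= 262 + 24.33
= 286.33 mOsm/kg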